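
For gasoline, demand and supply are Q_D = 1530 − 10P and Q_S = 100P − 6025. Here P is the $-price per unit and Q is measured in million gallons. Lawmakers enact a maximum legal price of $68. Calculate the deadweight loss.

$255.68 million

In inverse form: demand P = 153 − 0.1Q, supply P = 60.25 + 0.01Q.
Competitive equilibrium: 153 − 0.1Q = 60.25 + 0.01Q → Q* = 843.1818, P* = 68.6818.
At the ceiling P = 68, quantity supplied = (68 − 60.25)/0.01 = 775.
Willingness to pay at Q' = 775: 153 − 0.1·775 = 75.5.
ΔQ = 843.1818 − 775 = 68.1818; wedge = 75.5 − 68 = 7.5.
Welfare loss = ½ × 68.1818 × 7.5 = $255.68 million.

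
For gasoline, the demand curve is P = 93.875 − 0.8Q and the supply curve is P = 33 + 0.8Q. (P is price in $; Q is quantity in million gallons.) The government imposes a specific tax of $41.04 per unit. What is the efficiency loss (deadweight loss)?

$526.338 million

Competitive equilibrium: 93.875 − 0.8Q = 33 + 0.8Q → Q* = 38.0469, P* = 63.4375.
With the tax, the buyer price exceeds the seller price by 41.04: (93.875 − 0.8Q) − (33 + 0.8Q) = 41.04 → Q' = 12.3969.
ΔQ = 38.0469 − 12.3969 = 25.65; the wedge equals the tax, 41.04.
Welfare loss = ½ × 25.65 × 41.04 = $526.338 million.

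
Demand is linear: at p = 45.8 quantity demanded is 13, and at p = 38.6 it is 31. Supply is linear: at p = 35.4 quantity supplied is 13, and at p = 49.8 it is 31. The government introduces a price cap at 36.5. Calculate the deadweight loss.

31.90

Demand slope = (38.6 − 45.8)/(31 − 13) = −0.4, so p = 51 − 0.4q.
Supply slope = (49.8 − 35.4)/(31 − 13) = 0.8, so p = 25 + 0.8q.
Competitive equilibrium: 51 − 0.4q = 25 + 0.8q → q* = 21.6667, p* = 42.3333.
At the ceiling p = 36.5, quantity supplied = (36.5 − 25)/0.8 = 14.375.
Willingness to pay at q' = 14.375: 51 − 0.4·14.375 = 45.25.
Δq = 21.6667 − 14.375 = 7.2917; wedge = 45.25 − 36.5 = 8.75.
The triangle = ½ × 7.2917 × 8.75 = 31.90.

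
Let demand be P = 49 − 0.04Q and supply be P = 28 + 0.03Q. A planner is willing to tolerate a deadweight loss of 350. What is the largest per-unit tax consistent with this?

Competitive equilibrium: 49 − 0.04Q = 28 + 0.03Q → Q* = 300, P* = 37.
A tax t gives ΔQ = t/0.07 and wedge t, so DWL = t²/0.14.
t²/0.14 = 350 → t² = 49 → t = 7.

7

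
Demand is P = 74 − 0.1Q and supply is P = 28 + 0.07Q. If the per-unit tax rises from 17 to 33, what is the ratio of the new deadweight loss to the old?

3.768

Competitive equilibrium: 74 − 0.1Q = 28 + 0.07Q → Q* = 270.5882, P* = 46.9412.
For a per-unit tax t: ΔQ = t/0.17, so DWL = ½·t·(t/0.17) = t²/0.34.
At t = 17: DWL = 850. At t = 33: DWL = 3202.941.
Ratio = (33/17)² = 3.768.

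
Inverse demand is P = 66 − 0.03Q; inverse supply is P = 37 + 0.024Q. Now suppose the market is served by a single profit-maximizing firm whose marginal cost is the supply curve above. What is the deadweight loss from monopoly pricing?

993.24

Competitive equilibrium: 66 − 0.03Q = 37 + 0.024Q → Q* = 537.037037, P* = 49.888889.
Marginal revenue: MR = 66 − 0.06Q. Set MR = MC: 66 − 0.06Q = 37 + 0.024Q → Q_m = 345.238095.
Price P_m = 66 − 0.03·345.238095 = 55.642857; MC(Q_m) = 37 + 0.024·345.238095 = 45.285714.
Competitive Q* = 537.037037, so ΔQ = 191.798942; wedge = 55.642857 − 45.285714 = 10.357143.
Welfare loss = ½ × 191.798942 × 10.357143 = 993.24.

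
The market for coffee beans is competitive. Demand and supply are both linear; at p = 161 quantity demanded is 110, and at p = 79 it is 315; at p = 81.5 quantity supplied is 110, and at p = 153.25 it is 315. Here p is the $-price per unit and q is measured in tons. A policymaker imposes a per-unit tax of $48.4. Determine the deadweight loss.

Demand slope = (79 − 161)/(315 − 110) = −0.4, so p = 205 − 0.4q.
Supply slope = (153.25 − 81.5)/(315 − 110) = 0.35, so p = 43 + 0.35q.
Competitive equilibrium: 205 − 0.4q = 43 + 0.35q → q* = 216, p* = 118.6.
With the tax, the buyer price exceeds the seller price by 48.4: (205 − 0.4q) − (43 + 0.35q) = 48.4 → q' = 151.4667.
Δq = 216 − 151.4667 = 64.5333; the wedge equals the tax, 48.4.
DWL = ½ × 64.5333 × 48.4 = $1561.71.

$1561.71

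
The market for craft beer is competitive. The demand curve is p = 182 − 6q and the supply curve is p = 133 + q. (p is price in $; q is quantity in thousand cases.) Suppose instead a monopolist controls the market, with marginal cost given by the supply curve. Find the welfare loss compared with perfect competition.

$36.53 thousand

Competitive equilibrium: 182 − 6q = 133 + q → q* = 7, p* = 140.
Marginal revenue: MR = 182 − 12q. Set MR = MC: 182 − 12q = 133 + q → q_m = 3.7692.
Price p_m = 182 − 6·3.7692 = 159.3848; MC(q_m) = 133 + 1·3.7692 = 136.7692.
Competitive q* = 7, so Δq = 3.2308; wedge = 159.3848 − 136.7692 = 22.6156.
DWL = ½ × 3.2308 × 22.6156 = $36.53 thousand.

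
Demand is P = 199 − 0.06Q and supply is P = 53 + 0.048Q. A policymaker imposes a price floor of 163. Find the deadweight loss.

30525.19

Competitive equilibrium: 199 − 0.06Q = 53 + 0.048Q → Q* = 1351.8519, P* = 117.8889.
At the floor P = 163, quantity demanded = (199 − 163)/0.06 = 600.
Sellers' marginal cost at Q' = 600: 53 + 0.048·600 = 81.8.
ΔQ = 1351.8519 − 600 = 751.8519; wedge = 163 − 81.8 = 81.2.
Welfare loss = ½ × 751.8519 × 81.2 = 30525.19.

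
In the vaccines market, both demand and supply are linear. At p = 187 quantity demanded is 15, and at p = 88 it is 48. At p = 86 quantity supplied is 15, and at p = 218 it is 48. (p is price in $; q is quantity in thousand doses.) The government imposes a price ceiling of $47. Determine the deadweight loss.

Demand slope = (88 − 187)/(48 − 15) = −3, so p = 232 − 3q.
Supply slope = (218 − 86)/(48 − 15) = 4, so p = 26 + 4q.
Competitive equilibrium: 232 − 3q = 26 + 4q → q* = 29.4286, p* = 143.7143.
At the ceiling p = 47, quantity supplied = (47 − 26)/4 = 5.25.
Willingness to pay at q' = 5.25: 232 − 3·5.25 = 216.25.
Δq = 29.4286 − 5.25 = 24.1786; wedge = 216.25 − 47 = 169.25.
Welfare loss = ½ × 24.1786 × 169.25 = $2046.11 thousand.

$2046.11 thousand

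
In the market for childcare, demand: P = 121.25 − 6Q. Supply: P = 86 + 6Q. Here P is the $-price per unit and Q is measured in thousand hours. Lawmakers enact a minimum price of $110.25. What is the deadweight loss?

Competitive equilibrium: 121.25 − 6Q = 86 + 6Q → Q* = 2.9375, P* = 103.625.
At the floor P = 110.25, quantity demanded = (121.25 − 110.25)/6 = 1.8333.
Sellers' marginal cost at Q' = 1.8333: 86 + 6·1.8333 = 96.9998.
ΔQ = 2.9375 − 1.8333 = 1.1042; wedge = 110.25 − 96.9998 = 13.2502.
The triangle = ½ × 1.1042 × 13.2502 = $7.32 thousand.

$7.32 thousand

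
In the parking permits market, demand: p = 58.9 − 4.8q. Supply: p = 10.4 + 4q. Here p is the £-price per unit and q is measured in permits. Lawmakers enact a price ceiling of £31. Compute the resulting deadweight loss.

£0.57

Competitive equilibrium: 58.9 − 4.8q = 10.4 + 4q → q* = 5.5114, p* = 32.4455.
At the ceiling p = 31, quantity supplied = (31 − 10.4)/4 = 5.15.
Willingness to pay at q' = 5.15: 58.9 − 4.8·5.15 = 34.18.
Δq = 5.5114 − 5.15 = 0.3614; wedge = 34.18 − 31 = 3.18.
Deadweight loss = ½ × 0.3614 × 3.18 = £0.57.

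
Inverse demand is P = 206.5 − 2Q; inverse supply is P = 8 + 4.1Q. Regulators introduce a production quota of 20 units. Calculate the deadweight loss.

Competitive equilibrium: 206.5 − 2Q = 8 + 4.1Q → Q* = 32.541, P* = 141.418.
At Q = 20: demand price = 206.5 − 2·20 = 166.5; supply price = 8 + 4.1·20 = 90.
ΔQ = 32.541 − 20 = 12.541; wedge = 166.5 − 90 = 76.5.
Welfare loss = ½ × 12.541 × 76.5 = 479.69.

479.69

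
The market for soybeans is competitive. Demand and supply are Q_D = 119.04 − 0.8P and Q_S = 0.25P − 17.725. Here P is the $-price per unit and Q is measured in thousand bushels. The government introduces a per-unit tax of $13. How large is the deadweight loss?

In inverse form: demand P = 148.8 − 1.25Q, supply P = 70.9 + 4Q.
Competitive equilibrium: 148.8 − 1.25Q = 70.9 + 4Q → Q* = 14.8381, P* = 130.2524.
With the tax, the buyer price exceeds the seller price by 13: (148.8 − 1.25Q) − (70.9 + 4Q) = 13 → Q' = 12.3619.
ΔQ = 14.8381 − 12.3619 = 2.4762; the wedge equals the tax, 13.
Deadweight loss = ½ × 2.4762 × 13 = $16.10 thousand.

$16.10 thousand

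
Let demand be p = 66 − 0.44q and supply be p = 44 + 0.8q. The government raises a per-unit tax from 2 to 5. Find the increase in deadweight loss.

Competitive equilibrium: 66 − 0.44q = 44 + 0.8q → q* = 17.7419, p* = 58.1935.
For a per-unit tax t: Δq = t/1.24, so DWL = ½·t·(t/1.24) = t²/2.48.
At t = 2: DWL = 1.613. At t = 5: DWL = 10.081.
Increase = 10.081 − 1.613 = 8.47.

8.47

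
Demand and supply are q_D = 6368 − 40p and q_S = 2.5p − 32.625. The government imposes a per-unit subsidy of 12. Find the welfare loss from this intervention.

169.41

In inverse form: demand p = 159.2 − 0.025q, supply p = 13.05 + 0.4q.
Competitive equilibrium: 159.2 − 0.025q = 13.05 + 0.4q → q* = 343.8824, p* = 150.6029.
The subsidy lowers effective supply by 12: p = 1.05 + 0.4q.
New quantity: 159.2 − 0.025q = 1.05 + 0.4q → q' = 372.1176.
Overproduction Δq = 372.1176 − 343.8824 = 28.2352; wedge = subsidy = 12.
DWL = ½ × 28.2352 × 12 = 169.41.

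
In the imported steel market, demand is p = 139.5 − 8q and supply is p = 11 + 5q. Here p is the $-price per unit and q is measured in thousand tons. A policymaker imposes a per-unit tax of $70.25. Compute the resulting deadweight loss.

Competitive equilibrium: 139.5 − 8q = 11 + 5q → q* = 9.8846, p* = 60.4231.
With the tax, the buyer price exceeds the seller price by 70.25: (139.5 − 8q) − (11 + 5q) = 70.25 → q' = 4.4808.
Δq = 9.8846 − 4.4808 = 5.4038; the wedge equals the tax, 70.25.
The triangle = ½ × 5.4038 × 70.25 = $189.81 thousand.

$189.81 thousand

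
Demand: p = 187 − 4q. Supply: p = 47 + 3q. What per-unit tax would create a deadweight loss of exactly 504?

84

Competitive equilibrium: 187 − 4q = 47 + 3q → q* = 20, p* = 107.
A tax t gives Δq = t/7 and wedge t, so DWL = t²/14.
t²/14 = 504 → t² = 7056 → t = 84.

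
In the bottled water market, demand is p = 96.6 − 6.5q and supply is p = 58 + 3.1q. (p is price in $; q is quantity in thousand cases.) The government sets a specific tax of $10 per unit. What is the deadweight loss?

Competitive equilibrium: 96.6 − 6.5q = 58 + 3.1q → q* = 4.0208, p* = 70.4646.
With the tax, the buyer price exceeds the seller price by 10: (96.6 − 6.5q) − (58 + 3.1q) = 10 → q' = 2.9792.
Δq = 4.0208 − 2.9792 = 1.0416; the wedge equals the tax, 10.
Deadweight loss = ½ × 1.0416 × 10 = $5.21 thousand.

$5.21 thousand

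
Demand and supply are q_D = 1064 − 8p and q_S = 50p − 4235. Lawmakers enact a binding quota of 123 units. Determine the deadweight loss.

3200.40

In inverse form: demand p = 133 − 0.125q, supply p = 84.7 + 0.02q.
Competitive equilibrium: 133 − 0.125q = 84.7 + 0.02q → q* = 333.1034, p* = 91.3621.
At q = 123: demand price = 133 − 0.125·123 = 117.625; supply price = 84.7 + 0.02·123 = 87.16.
Δq = 333.1034 − 123 = 210.1034; wedge = 117.625 − 87.16 = 30.465.
DWL = ½ × 210.1034 × 30.465 = 3200.40.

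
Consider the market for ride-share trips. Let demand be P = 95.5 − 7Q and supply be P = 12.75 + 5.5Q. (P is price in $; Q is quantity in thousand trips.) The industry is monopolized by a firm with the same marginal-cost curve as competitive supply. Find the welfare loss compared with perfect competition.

Competitive equilibrium: 95.5 − 7Q = 12.75 + 5.5Q → Q* = 6.62, P* = 49.16.
Marginal revenue: MR = 95.5 − 14Q. Set MR = MC: 95.5 − 14Q = 12.75 + 5.5Q → Q_m = 4.2436.
Price P_m = 95.5 − 7·4.2436 = 65.7948; MC(Q_m) = 12.75 + 5.5·4.2436 = 36.0898.
Competitive Q* = 6.62, so ΔQ = 2.3764; wedge = 65.7948 − 36.0898 = 29.705.
The triangle = ½ × 2.3764 × 29.705 = $35.30 thousand.

$35.30 thousand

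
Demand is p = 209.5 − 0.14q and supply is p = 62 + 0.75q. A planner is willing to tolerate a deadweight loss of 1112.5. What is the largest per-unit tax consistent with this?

44.5

Competitive equilibrium: 209.5 − 0.14q = 62 + 0.75q → q* = 165.7303, p* = 186.2978.
A tax t gives Δq = t/0.89 and wedge t, so DWL = t²/1.78.
t²/1.78 = 1112.5 → t² = 1980.25 → t = 44.5.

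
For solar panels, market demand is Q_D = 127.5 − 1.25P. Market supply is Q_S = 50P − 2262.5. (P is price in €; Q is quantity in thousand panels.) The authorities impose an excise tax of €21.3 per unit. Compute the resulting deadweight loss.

€276.64 thousand

In inverse form: demand P = 102 − 0.8Q, supply P = 45.25 + 0.02Q.
Competitive equilibrium: 102 − 0.8Q = 45.25 + 0.02Q → Q* = 69.2073, P* = 46.6341.
With the tax, the buyer price exceeds the seller price by 21.3: (102 − 0.8Q) − (45.25 + 0.02Q) = 21.3 → Q' = 43.2317.
ΔQ = 69.2073 − 43.2317 = 25.9756; the wedge equals the tax, 21.3.
Welfare loss = ½ × 25.9756 × 21.3 = €276.64 thousand.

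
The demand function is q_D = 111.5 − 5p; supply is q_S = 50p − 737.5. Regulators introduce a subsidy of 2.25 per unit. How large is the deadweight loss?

In inverse form: demand p = 22.3 − 0.2q, supply p = 14.75 + 0.02q.
Competitive equilibrium: 22.3 − 0.2q = 14.75 + 0.02q → q* = 34.3182, p* = 15.4364.
The subsidy lowers effective supply by 2.25: p = 12.5 + 0.02q.
New quantity: 22.3 − 0.2q = 12.5 + 0.02q → q' = 44.5455.
Overproduction Δq = 44.5455 − 34.3182 = 10.2273; wedge = subsidy = 2.25.
DWL = ½ × 10.2273 × 2.25 = 11.51.

11.51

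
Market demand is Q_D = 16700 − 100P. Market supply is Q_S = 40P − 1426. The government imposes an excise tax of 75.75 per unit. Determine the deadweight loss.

In inverse form: demand P = 167 − 0.01Q, supply P = 35.65 + 0.025Q.
Competitive equilibrium: 167 − 0.01Q = 35.65 + 0.025Q → Q* = 3752.8571, P* = 129.4714.
With the tax, the buyer price exceeds the seller price by 75.75: (167 − 0.01Q) − (35.65 + 0.025Q) = 75.75 → Q' = 1588.5714.
ΔQ = 3752.8571 − 1588.5714 = 2164.2857; the wedge equals the tax, 75.75.
DWL = ½ × 2164.2857 × 75.75 = 81972.32.

81972.32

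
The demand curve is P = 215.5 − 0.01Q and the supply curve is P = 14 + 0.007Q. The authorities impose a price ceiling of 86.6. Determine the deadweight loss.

Competitive equilibrium: 215.5 − 0.01Q = 14 + 0.007Q → Q* = 11852.941176, P* = 96.970588.
At the ceiling P = 86.6, quantity supplied = (86.6 − 14)/0.007 = 10371.428571.
Willingness to pay at Q' = 10371.428571: 215.5 − 0.01·10371.428571 = 111.785714.
ΔQ = 11852.941176 − 10371.428571 = 1481.512605; wedge = 111.785714 − 86.6 = 25.185714.
Deadweight loss = ½ × 1481.512605 × 25.185714 = 18656.48.

18656.48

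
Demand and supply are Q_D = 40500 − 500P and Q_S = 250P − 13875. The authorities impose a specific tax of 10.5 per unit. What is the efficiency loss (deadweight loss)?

9187.50

In inverse form: demand P = 81 − 0.002Q, supply P = 55.5 + 0.004Q.
Competitive equilibrium: 81 − 0.002Q = 55.5 + 0.004Q → Q* = 4250, P* = 72.5.
With the tax, the buyer price exceeds the seller price by 10.5: (81 − 0.002Q) − (55.5 + 0.004Q) = 10.5 → Q' = 2500.
ΔQ = 4250 − 2500 = 1750; the wedge equals the tax, 10.5.
Deadweight loss = ½ × 1750 × 10.5 = 9187.50.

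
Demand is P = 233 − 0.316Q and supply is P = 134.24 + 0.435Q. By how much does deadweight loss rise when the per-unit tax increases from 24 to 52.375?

1442.84

Competitive equilibrium: 233 − 0.316Q = 134.24 + 0.435Q → Q* = 131.5047, P* = 191.4445.
For a per-unit tax t: ΔQ = t/0.751, so DWL = ½·t·(t/0.751) = t²/1.502.
At t = 24: DWL = 383.489. At t = 52.375: DWL = 1826.325.
Increase = 1826.325 − 383.489 = 1442.84.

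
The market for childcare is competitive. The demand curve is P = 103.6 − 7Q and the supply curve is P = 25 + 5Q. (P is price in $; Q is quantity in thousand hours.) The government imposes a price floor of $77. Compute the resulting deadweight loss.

$45.375 thousand

Competitive equilibrium: 103.6 − 7Q = 25 + 5Q → Q* = 6.55, P* = 57.75.
At the floor P = 77, quantity demanded = (103.6 − 77)/7 = 3.8.
Sellers' marginal cost at Q' = 3.8: 25 + 5·3.8 = 44.
ΔQ = 6.55 − 3.8 = 2.75; wedge = 77 − 44 = 33.
Deadweight loss = ½ × 2.75 × 33 = $45.375 thousand.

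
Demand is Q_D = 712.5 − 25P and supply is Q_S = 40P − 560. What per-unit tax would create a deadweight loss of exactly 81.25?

In inverse form: demand P = 28.5 − 0.04Q, supply P = 14 + 0.025Q.
Competitive equilibrium: 28.5 − 0.04Q = 14 + 0.025Q → Q* = 223.0769, P* = 19.5769.
A tax t gives ΔQ = t/0.065 and wedge t, so DWL = t²/0.13.
t²/0.13 = 81.25 → t² = 10.5625 → t = 3.25.

3.25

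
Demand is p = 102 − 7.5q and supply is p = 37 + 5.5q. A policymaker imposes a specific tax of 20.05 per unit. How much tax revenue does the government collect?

Competitive equilibrium: 102 − 7.5q = 37 + 5.5q → q* = 5, p* = 64.5.
With the tax, the buyer price exceeds the seller price by 20.05: (102 − 7.5q) − (37 + 5.5q) = 20.05 → q' = 3.4577.
Tax revenue = 20.05 × 3.4577 = 69.33.

69.33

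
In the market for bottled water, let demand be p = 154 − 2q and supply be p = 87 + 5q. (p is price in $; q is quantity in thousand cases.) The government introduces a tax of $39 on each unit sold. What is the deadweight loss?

Competitive equilibrium: 154 − 2q = 87 + 5q → q* = 9.5714, p* = 134.8571.
With the tax, the buyer price exceeds the seller price by 39: (154 − 2q) − (87 + 5q) = 39 → q' = 4.
Δq = 9.5714 − 4 = 5.5714; the wedge equals the tax, 39.
The triangle = ½ × 5.5714 × 39 = $108.64 thousand.

$108.64 thousand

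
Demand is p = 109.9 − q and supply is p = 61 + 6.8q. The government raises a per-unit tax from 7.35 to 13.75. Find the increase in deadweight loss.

8.66

Competitive equilibrium: 109.9 − q = 61 + 6.8q → q* = 6.2692, p* = 103.6308.
For a per-unit tax t: Δq = t/7.8, so DWL = ½·t·(t/7.8) = t²/15.6.
At t = 7.35: DWL = 3.463. At t = 13.75: DWL = 12.119.
Increase = 12.119 − 3.463 = 8.66.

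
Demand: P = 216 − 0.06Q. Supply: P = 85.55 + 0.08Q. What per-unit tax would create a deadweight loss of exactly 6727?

Competitive equilibrium: 216 − 0.06Q = 85.55 + 0.08Q → Q* = 931.7857, P* = 160.0929.
A tax t gives ΔQ = t/0.14 and wedge t, so DWL = t²/0.28.
t²/0.28 = 6727 → t² = 1883.56 → t = 43.4.

43.4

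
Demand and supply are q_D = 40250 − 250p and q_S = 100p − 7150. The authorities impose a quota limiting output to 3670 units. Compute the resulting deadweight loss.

51897.66

In inverse form: demand p = 161 − 0.004q, supply p = 71.5 + 0.01q.
Competitive equilibrium: 161 − 0.004q = 71.5 + 0.01q → q* = 6392.8571, p* = 135.4286.
At q = 3670: demand price = 161 − 0.004·3670 = 146.32; supply price = 71.5 + 0.01·3670 = 108.2.
Δq = 6392.8571 − 3670 = 2722.8571; wedge = 146.32 − 108.2 = 38.12.
DWL = ½ × 2722.8571 × 38.12 = 51897.66.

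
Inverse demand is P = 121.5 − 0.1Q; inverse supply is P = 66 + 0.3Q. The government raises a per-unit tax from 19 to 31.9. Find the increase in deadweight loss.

820.76

Competitive equilibrium: 121.5 − 0.1Q = 66 + 0.3Q → Q* = 138.75, P* = 107.625.
For a per-unit tax t: ΔQ = t/0.4, so DWL = ½·t·(t/0.4) = t²/0.8.
At t = 19: DWL = 451.25. At t = 31.9: DWL = 1272.013.
Increase = 1272.013 − 451.25 = 820.76.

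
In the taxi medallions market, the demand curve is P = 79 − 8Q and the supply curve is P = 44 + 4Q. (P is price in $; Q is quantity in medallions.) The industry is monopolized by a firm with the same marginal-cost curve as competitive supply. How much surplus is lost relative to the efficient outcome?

Competitive equilibrium: 79 − 8Q = 44 + 4Q → Q* = 2.9167, P* = 55.6667.
Marginal revenue: MR = 79 − 16Q. Set MR = MC: 79 − 16Q = 44 + 4Q → Q_m = 1.75.
Price P_m = 79 − 8·1.75 = 65; MC(Q_m) = 44 + 4·1.75 = 51.
Competitive Q* = 2.9167, so ΔQ = 1.1667; wedge = 65 − 51 = 14.
The triangle = ½ × 1.1667 × 14 = $8.17.

$8.17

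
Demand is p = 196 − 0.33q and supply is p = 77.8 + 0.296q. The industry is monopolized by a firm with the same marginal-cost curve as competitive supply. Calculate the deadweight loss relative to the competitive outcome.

1329.67

Competitive equilibrium: 196 − 0.33q = 77.8 + 0.296q → q* = 188.81789, p* = 133.6901.
Marginal revenue: MR = 196 − 0.66q. Set MR = MC: 196 − 0.66q = 77.8 + 0.296q → q_m = 123.64017.
Price p_m = 196 − 0.33·123.64017 = 155.19874; MC(q_m) = 77.8 + 0.296·123.64017 = 114.39749.
Competitive q* = 188.81789, so Δq = 65.17772; wedge = 155.19874 − 114.39749 = 40.80125.
DWL = ½ × 65.17772 × 40.80125 = 1329.67.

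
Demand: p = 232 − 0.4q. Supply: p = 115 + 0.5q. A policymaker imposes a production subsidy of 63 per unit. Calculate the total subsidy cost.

Competitive equilibrium: 232 − 0.4q = 115 + 0.5q → q* = 130, p* = 180.
The subsidy lowers effective supply by 63: p = 52 + 0.5q.
New quantity: 232 − 0.4q = 52 + 0.5q → q' = 200.
Total subsidy cost = 63 × 200 = 12600.

12600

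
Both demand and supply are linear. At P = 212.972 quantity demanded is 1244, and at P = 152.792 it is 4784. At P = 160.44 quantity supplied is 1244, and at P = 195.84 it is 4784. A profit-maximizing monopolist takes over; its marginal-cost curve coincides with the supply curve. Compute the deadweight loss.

20502.50

Demand slope = (152.792 − 212.972)/(4784 − 1244) = −0.017, so P = 234.12 − 0.017Q.
Supply slope = (195.84 − 160.44)/(4784 − 1244) = 0.01, so P = 148 + 0.01Q.
Competitive equilibrium: 234.12 − 0.017Q = 148 + 0.01Q → Q* = 3189.62963, P* = 179.896296.
Marginal revenue: MR = 234.12 − 0.034Q. Set MR = MC: 234.12 − 0.034Q = 148 + 0.01Q → Q_m = 1957.272727.
Price P_m = 234.12 − 0.017·1957.272727 = 200.846364; MC(Q_m) = 148 + 0.01·1957.272727 = 167.572727.
Competitive Q* = 3189.62963, so ΔQ = 1232.356903; wedge = 200.846364 − 167.572727 = 33.273637.
Deadweight loss = ½ × 1232.356903 × 33.273637 = 20502.50.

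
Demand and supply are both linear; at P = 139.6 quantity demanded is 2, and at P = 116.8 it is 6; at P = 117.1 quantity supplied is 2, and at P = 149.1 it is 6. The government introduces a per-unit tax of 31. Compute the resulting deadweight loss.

Demand slope = (116.8 − 139.6)/(6 − 2) = −5.7, so P = 151 − 5.7Q.
Supply slope = (149.1 − 117.1)/(6 − 2) = 8, so P = 101.1 + 8Q.
Competitive equilibrium: 151 − 5.7Q = 101.1 + 8Q → Q* = 3.6423, P* = 130.2387.
With the tax, the buyer price exceeds the seller price by 31: (151 − 5.7Q) − (101.1 + 8Q) = 31 → Q' = 1.3796.
ΔQ = 3.6423 − 1.3796 = 2.2627; the wedge equals the tax, 31.
Deadweight loss = ½ × 2.2627 × 31 = 35.07.

35.07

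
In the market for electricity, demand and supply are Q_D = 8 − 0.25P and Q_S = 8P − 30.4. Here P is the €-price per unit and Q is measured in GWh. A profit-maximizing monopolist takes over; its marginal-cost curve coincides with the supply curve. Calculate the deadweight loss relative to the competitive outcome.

€23.36

In inverse form: demand P = 32 − 4Q, supply P = 3.8 + 0.125Q.
Competitive equilibrium: 32 − 4Q = 3.8 + 0.125Q → Q* = 6.8364, P* = 4.6545.
Marginal revenue: MR = 32 − 8Q. Set MR = MC: 32 − 8Q = 3.8 + 0.125Q → Q_m = 3.4708.
Price P_m = 32 − 4·3.4708 = 18.1168; MC(Q_m) = 3.8 + 0.125·3.4708 = 4.2339.
Competitive Q* = 6.8364, so ΔQ = 3.3656; wedge = 18.1168 − 4.2339 = 13.8829.
DWL = ½ × 3.3656 × 13.8829 = €23.36.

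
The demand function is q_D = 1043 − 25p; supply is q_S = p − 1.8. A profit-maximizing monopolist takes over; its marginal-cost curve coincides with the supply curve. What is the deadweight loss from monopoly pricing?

In inverse form: demand p = 41.72 − 0.04q, supply p = 1.8 + q.
Competitive equilibrium: 41.72 − 0.04q = 1.8 + q → q* = 38.3846, p* = 40.1846.
Marginal revenue: MR = 41.72 − 0.08q. Set MR = MC: 41.72 − 0.08q = 1.8 + q → q_m = 36.963.
Price p_m = 41.72 − 0.04·36.963 = 40.2415; MC(q_m) = 1.8 + 1·36.963 = 38.763.
Competitive q* = 38.3846, so Δq = 1.4216; wedge = 40.2415 − 38.763 = 1.4785.
The triangle = ½ × 1.4216 × 1.4785 = 1.05.

1.05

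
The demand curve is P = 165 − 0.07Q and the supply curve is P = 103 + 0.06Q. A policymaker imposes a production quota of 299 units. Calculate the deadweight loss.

2057.68

Competitive equilibrium: 165 − 0.07Q = 103 + 0.06Q → Q* = 476.9231, P* = 131.6154.
At Q = 299: demand price = 165 − 0.07·299 = 144.07; supply price = 103 + 0.06·299 = 120.94.
ΔQ = 476.9231 − 299 = 177.9231; wedge = 144.07 − 120.94 = 23.13.
Deadweight loss = ½ × 177.9231 × 23.13 = 2057.68.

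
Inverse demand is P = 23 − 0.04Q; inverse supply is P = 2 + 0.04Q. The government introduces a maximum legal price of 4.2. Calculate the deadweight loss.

1722.25

Competitive equilibrium: 23 − 0.04Q = 2 + 0.04Q → Q* = 262.5, P* = 12.5.
At the ceiling P = 4.2, quantity supplied = (4.2 − 2)/0.04 = 55.
Willingness to pay at Q' = 55: 23 − 0.04·55 = 20.8.
ΔQ = 262.5 − 55 = 207.5; wedge = 20.8 − 4.2 = 16.6.
Deadweight loss = ½ × 207.5 × 16.6 = 1722.25.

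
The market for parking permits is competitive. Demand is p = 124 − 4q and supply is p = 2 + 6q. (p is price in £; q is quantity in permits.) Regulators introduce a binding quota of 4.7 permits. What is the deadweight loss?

Competitive equilibrium: 124 − 4q = 2 + 6q → q* = 12.2, p* = 75.2.
At q = 4.7: demand price = 124 − 4·4.7 = 105.2; supply price = 2 + 6·4.7 = 30.2.
Δq = 12.2 − 4.7 = 7.5; wedge = 105.2 − 30.2 = 75.
Deadweight loss = ½ × 7.5 × 75 = £281.25.

£281.25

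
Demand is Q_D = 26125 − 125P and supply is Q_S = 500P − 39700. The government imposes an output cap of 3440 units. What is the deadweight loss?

453152

In inverse form: demand P = 209 − 0.008Q, supply P = 79.4 + 0.002Q.
Competitive equilibrium: 209 − 0.008Q = 79.4 + 0.002Q → Q* = 12960, P* = 105.32.
At Q = 3440: demand price = 209 − 0.008·3440 = 181.48; supply price = 79.4 + 0.002·3440 = 86.28.
ΔQ = 12960 − 3440 = 9520; wedge = 181.48 − 86.28 = 95.2.
Deadweight loss = ½ × 9520 × 95.2 = 453152.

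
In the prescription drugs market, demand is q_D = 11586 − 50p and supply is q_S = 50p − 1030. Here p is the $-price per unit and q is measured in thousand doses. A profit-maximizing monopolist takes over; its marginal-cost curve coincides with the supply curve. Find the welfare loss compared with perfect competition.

$61905.08 thousand

In inverse form: demand p = 231.72 − 0.02q, supply p = 20.6 + 0.02q.
Competitive equilibrium: 231.72 − 0.02q = 20.6 + 0.02q → q* = 5278, p* = 126.16.
Marginal revenue: MR = 231.72 − 0.04q. Set MR = MC: 231.72 − 0.04q = 20.6 + 0.02q → q_m = 3518.66667.
Price p_m = 231.72 − 0.02·3518.66667 = 161.34667; MC(q_m) = 20.6 + 0.02·3518.66667 = 90.97333.
Competitive q* = 5278, so Δq = 1759.33333; wedge = 161.34667 − 90.97333 = 70.37334.
Deadweight loss = ½ × 1759.33333 × 70.37334 = $61905.08 thousand.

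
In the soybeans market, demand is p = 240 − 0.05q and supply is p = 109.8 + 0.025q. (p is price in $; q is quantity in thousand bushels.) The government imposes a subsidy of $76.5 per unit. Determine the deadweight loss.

$39015 thousand

Competitive equilibrium: 240 − 0.05q = 109.8 + 0.025q → q* = 1736, p* = 153.2.
The subsidy lowers effective supply by 76.5: p = 33.3 + 0.025q.
New quantity: 240 − 0.05q = 33.3 + 0.025q → q' = 2756.
Overproduction Δq = 2756 − 1736 = 1020; wedge = subsidy = 76.5.
Deadweight loss = ½ × 1020 × 76.5 = $39015 thousand.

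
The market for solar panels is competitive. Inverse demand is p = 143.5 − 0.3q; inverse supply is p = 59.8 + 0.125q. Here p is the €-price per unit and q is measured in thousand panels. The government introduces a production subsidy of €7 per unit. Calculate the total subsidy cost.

€1493.88 thousand

Competitive equilibrium: 143.5 − 0.3q = 59.8 + 0.125q → q* = 196.9412, p* = 84.4176.
The subsidy lowers effective supply by 7: p = 52.8 + 0.125q.
New quantity: 143.5 − 0.3q = 52.8 + 0.125q → q' = 213.4118.
Total subsidy cost = 7 × 213.4118 = €1493.88 thousand.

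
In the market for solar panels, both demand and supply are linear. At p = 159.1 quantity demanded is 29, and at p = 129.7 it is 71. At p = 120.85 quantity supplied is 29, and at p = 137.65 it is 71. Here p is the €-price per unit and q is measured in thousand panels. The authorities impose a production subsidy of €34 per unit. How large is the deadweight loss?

€525.45 thousand

Demand slope = (129.7 − 159.1)/(71 − 29) = −0.7, so p = 179.4 − 0.7q.
Supply slope = (137.65 − 120.85)/(71 − 29) = 0.4, so p = 109.25 + 0.4q.
Competitive equilibrium: 179.4 − 0.7q = 109.25 + 0.4q → q* = 63.7727, p* = 134.7591.
The subsidy lowers effective supply by 34: p = 75.25 + 0.4q.
New quantity: 179.4 − 0.7q = 75.25 + 0.4q → q' = 94.6818.
Overproduction Δq = 94.6818 − 63.7727 = 30.9091; wedge = subsidy = 34.
The triangle = ½ × 30.9091 × 34 = €525.45 thousand.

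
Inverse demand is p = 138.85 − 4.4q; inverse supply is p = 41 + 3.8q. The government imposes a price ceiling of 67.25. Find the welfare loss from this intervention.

Competitive equilibrium: 138.85 − 4.4q = 41 + 3.8q → q* = 11.9329, p* = 86.3451.
At the ceiling p = 67.25, quantity supplied = (67.25 − 41)/3.8 = 6.9079.
Willingness to pay at q' = 6.9079: 138.85 − 4.4·6.9079 = 108.4552.
Δq = 11.9329 − 6.9079 = 5.025; wedge = 108.4552 − 67.25 = 41.2052.
The triangle = ½ × 5.025 × 41.2052 = 103.53.

103.53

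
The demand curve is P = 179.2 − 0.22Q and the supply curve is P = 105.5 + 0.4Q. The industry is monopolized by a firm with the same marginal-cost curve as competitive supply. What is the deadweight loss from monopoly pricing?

Competitive equilibrium: 179.2 − 0.22Q = 105.5 + 0.4Q → Q* = 118.871, P* = 153.0484.
Marginal revenue: MR = 179.2 − 0.44Q. Set MR = MC: 179.2 − 0.44Q = 105.5 + 0.4Q → Q_m = 87.7381.
Price P_m = 179.2 − 0.22·87.7381 = 159.8976; MC(Q_m) = 105.5 + 0.4·87.7381 = 140.5952.
Competitive Q* = 118.871, so ΔQ = 31.1329; wedge = 159.8976 − 140.5952 = 19.3024.
The triangle = ½ × 31.1329 × 19.3024 = 300.47.

300.47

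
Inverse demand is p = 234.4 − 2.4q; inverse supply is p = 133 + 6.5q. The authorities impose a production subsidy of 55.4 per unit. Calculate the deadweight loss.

172.42

Competitive equilibrium: 234.4 − 2.4q = 133 + 6.5q → q* = 11.3933, p* = 207.0562.
The subsidy lowers effective supply by 55.4: p = 77.6 + 6.5q.
New quantity: 234.4 − 2.4q = 77.6 + 6.5q → q' = 17.618.
Overproduction Δq = 17.618 − 11.3933 = 6.2247; wedge = subsidy = 55.4.
Deadweight loss = ½ × 6.2247 × 55.4 = 172.42.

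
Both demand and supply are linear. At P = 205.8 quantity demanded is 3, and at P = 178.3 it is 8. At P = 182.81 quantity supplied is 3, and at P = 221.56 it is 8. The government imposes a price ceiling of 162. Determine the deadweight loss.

Demand slope = (178.3 − 205.8)/(8 − 3) = −5.5, so P = 222.3 − 5.5Q.
Supply slope = (221.56 − 182.81)/(8 − 3) = 7.75, so P = 159.56 + 7.75Q.
Competitive equilibrium: 222.3 − 5.5Q = 159.56 + 7.75Q → Q* = 4.73509, P* = 196.25698.
At the ceiling P = 162, quantity supplied = (162 − 159.56)/7.75 = 0.31484.
Willingness to pay at Q' = 0.31484: 222.3 − 5.5·0.31484 = 220.56838.
ΔQ = 4.73509 − 0.31484 = 4.42025; wedge = 220.56838 − 162 = 58.56838.
Deadweight loss = ½ × 4.42025 × 58.56838 = 129.44.

129.44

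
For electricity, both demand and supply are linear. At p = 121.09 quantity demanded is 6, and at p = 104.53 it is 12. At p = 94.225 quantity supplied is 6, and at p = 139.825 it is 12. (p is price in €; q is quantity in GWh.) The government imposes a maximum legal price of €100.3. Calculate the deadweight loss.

€16.67

Demand slope = (104.53 − 121.09)/(12 − 6) = −2.76, so p = 137.65 − 2.76q.
Supply slope = (139.825 − 94.225)/(12 − 6) = 7.6, so p = 48.625 + 7.6q.
Competitive equilibrium: 137.65 − 2.76q = 48.625 + 7.6q → q* = 8.5931, p* = 113.9329.
At the ceiling p = 100.3, quantity supplied = (100.3 − 48.625)/7.6 = 6.7993.
Willingness to pay at q' = 6.7993: 137.65 − 2.76·6.7993 = 118.8839.
Δq = 8.5931 − 6.7993 = 1.7938; wedge = 118.8839 − 100.3 = 18.5839.
The triangle = ½ × 1.7938 × 18.5839 = €16.67.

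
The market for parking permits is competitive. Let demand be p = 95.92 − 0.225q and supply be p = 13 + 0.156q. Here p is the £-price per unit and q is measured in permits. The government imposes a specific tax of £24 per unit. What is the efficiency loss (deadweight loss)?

£755.91

Competitive equilibrium: 95.92 − 0.225q = 13 + 0.156q → q* = 217.6378, p* = 46.9515.
With the tax, the buyer price exceeds the seller price by 24: (95.92 − 0.225q) − (13 + 0.156q) = 24 → q' = 154.6457.
Δq = 217.6378 − 154.6457 = 62.9921; the wedge equals the tax, 24.
Welfare loss = ½ × 62.9921 × 24 = £755.91.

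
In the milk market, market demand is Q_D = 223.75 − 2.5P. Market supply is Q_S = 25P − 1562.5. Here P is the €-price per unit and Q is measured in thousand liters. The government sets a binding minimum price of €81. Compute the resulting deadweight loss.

€354 thousand

In inverse form: demand P = 89.5 − 0.4Q, supply P = 62.5 + 0.04Q.
Competitive equilibrium: 89.5 − 0.4Q = 62.5 + 0.04Q → Q* = 61.3636, P* = 64.9545.
At the floor P = 81, quantity demanded = (89.5 − 81)/0.4 = 21.25.
Sellers' marginal cost at Q' = 21.25: 62.5 + 0.04·21.25 = 63.35.
ΔQ = 61.3636 − 21.25 = 40.1136; wedge = 81 − 63.35 = 17.65.
Deadweight loss = ½ × 40.1136 × 17.65 = €354 thousand.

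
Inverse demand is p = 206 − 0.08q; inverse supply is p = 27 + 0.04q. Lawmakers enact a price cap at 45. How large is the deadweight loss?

65104.17

Competitive equilibrium: 206 − 0.08q = 27 + 0.04q → q* = 1491.6667, p* = 86.6667.
At the ceiling p = 45, quantity supplied = (45 − 27)/0.04 = 450.
Willingness to pay at q' = 450: 206 − 0.08·450 = 170.
Δq = 1491.6667 − 450 = 1041.6667; wedge = 170 − 45 = 125.
Deadweight loss = ½ × 1041.6667 × 125 = 65104.17.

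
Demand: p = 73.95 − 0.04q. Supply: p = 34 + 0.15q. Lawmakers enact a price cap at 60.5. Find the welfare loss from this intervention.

Competitive equilibrium: 73.95 − 0.04q = 34 + 0.15q → q* = 210.2632, p* = 65.5395.
At the ceiling p = 60.5, quantity supplied = (60.5 − 34)/0.15 = 176.6667.
Willingness to pay at q' = 176.6667: 73.95 − 0.04·176.6667 = 66.8833.
Δq = 210.2632 − 176.6667 = 33.5965; wedge = 66.8833 − 60.5 = 6.3833.
Deadweight loss = ½ × 33.5965 × 6.3833 = 107.23.

107.23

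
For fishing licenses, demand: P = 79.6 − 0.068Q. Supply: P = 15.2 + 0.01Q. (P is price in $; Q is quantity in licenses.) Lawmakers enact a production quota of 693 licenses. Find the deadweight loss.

$686.15

Competitive equilibrium: 79.6 − 0.068Q = 15.2 + 0.01Q → Q* = 825.641, P* = 23.4564.
At Q = 693: demand price = 79.6 − 0.068·693 = 32.476; supply price = 15.2 + 0.01·693 = 22.13.
ΔQ = 825.641 − 693 = 132.641; wedge = 32.476 − 22.13 = 10.346.
DWL = ½ × 132.641 × 10.346 = $686.15.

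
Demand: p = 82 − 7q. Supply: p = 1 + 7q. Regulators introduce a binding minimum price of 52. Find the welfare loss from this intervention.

Competitive equilibrium: 82 − 7q = 1 + 7q → q* = 5.7857, p* = 41.5.
At the floor p = 52, quantity demanded = (82 − 52)/7 = 4.2857.
Sellers' marginal cost at q' = 4.2857: 1 + 7·4.2857 = 30.9999.
Δq = 5.7857 − 4.2857 = 1.5; wedge = 52 − 30.9999 = 21.0001.
Welfare loss = ½ × 1.5 × 21.0001 = 15.75.

15.75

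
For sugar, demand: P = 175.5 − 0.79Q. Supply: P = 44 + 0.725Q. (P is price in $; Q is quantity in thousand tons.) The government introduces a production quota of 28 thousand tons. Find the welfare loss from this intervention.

$2618.89 thousand

Competitive equilibrium: 175.5 − 0.79Q = 44 + 0.725Q → Q* = 86.7987, P* = 106.929.
At Q = 28: demand price = 175.5 − 0.79·28 = 153.38; supply price = 44 + 0.725·28 = 64.3.
ΔQ = 86.7987 − 28 = 58.7987; wedge = 153.38 − 64.3 = 89.08.
DWL = ½ × 58.7987 × 89.08 = $2618.89 thousand.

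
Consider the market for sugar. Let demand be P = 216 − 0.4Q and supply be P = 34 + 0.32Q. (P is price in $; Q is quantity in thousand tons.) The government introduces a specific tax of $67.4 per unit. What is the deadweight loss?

$3154.69 thousand

Competitive equilibrium: 216 − 0.4Q = 34 + 0.32Q → Q* = 252.7778, P* = 114.8889.
With the tax, the buyer price exceeds the seller price by 67.4: (216 − 0.4Q) − (34 + 0.32Q) = 67.4 → Q' = 159.1667.
ΔQ = 252.7778 − 159.1667 = 93.6111; the wedge equals the tax, 67.4.
The triangle = ½ × 93.6111 × 67.4 = $3154.69 thousand.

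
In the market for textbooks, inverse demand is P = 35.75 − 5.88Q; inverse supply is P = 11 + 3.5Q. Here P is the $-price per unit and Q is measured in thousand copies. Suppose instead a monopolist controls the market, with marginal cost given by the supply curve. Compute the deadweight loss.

Competitive equilibrium: 35.75 − 5.88Q = 11 + 3.5Q → Q* = 2.6386, P* = 20.2351.
Marginal revenue: MR = 35.75 − 11.76Q. Set MR = MC: 35.75 − 11.76Q = 11 + 3.5Q → Q_m = 1.6219.
Price P_m = 35.75 − 5.88·1.6219 = 26.2132; MC(Q_m) = 11 + 3.5·1.6219 = 16.6767.
Competitive Q* = 2.6386, so ΔQ = 1.0167; wedge = 26.2132 − 16.6767 = 9.5365.
Welfare loss = ½ × 1.0167 × 9.5365 = $4.85 thousand.

$4.85 thousand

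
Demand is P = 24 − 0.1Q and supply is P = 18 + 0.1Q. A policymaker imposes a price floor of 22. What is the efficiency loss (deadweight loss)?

10

Competitive equilibrium: 24 − 0.1Q = 18 + 0.1Q → Q* = 30, P* = 21.
At the floor P = 22, quantity demanded = (24 − 22)/0.1 = 20.
Sellers' marginal cost at Q' = 20: 18 + 0.1·20 = 20.
ΔQ = 30 − 20 = 10; wedge = 22 − 20 = 2.
DWL = ½ × 10 × 2 = 10.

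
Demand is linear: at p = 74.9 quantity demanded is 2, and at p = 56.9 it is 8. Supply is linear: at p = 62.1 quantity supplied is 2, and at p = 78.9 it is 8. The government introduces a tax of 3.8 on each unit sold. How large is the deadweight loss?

1.24

Demand slope = (56.9 − 74.9)/(8 − 2) = −3, so p = 80.9 − 3q.
Supply slope = (78.9 − 62.1)/(8 − 2) = 2.8, so p = 56.5 + 2.8q.
Competitive equilibrium: 80.9 − 3q = 56.5 + 2.8q → q* = 4.2069, p* = 68.2793.
With the tax, the buyer price exceeds the seller price by 3.8: (80.9 − 3q) − (56.5 + 2.8q) = 3.8 → q' = 3.5517.
Δq = 4.2069 − 3.5517 = 0.6552; the wedge equals the tax, 3.8.
Welfare loss = ½ × 0.6552 × 3.8 = 1.24.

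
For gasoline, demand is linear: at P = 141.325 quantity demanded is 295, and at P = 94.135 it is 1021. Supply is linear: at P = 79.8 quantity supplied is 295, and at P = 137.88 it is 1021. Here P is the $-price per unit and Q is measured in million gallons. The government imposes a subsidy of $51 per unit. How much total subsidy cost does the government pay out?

Demand slope = (94.135 − 141.325)/(1021 − 295) = −0.065, so P = 160.5 − 0.065Q.
Supply slope = (137.88 − 79.8)/(1021 − 295) = 0.08, so P = 56.2 + 0.08Q.
Competitive equilibrium: 160.5 − 0.065Q = 56.2 + 0.08Q → Q* = 719.3103, P* = 113.7448.
The subsidy lowers effective supply by 51: P = 5.2 + 0.08Q.
New quantity: 160.5 − 0.065Q = 5.2 + 0.08Q → Q' = 1071.0345.
Total subsidy cost = 51 × 1071.0345 = $54622.76 million.

$54622.76 million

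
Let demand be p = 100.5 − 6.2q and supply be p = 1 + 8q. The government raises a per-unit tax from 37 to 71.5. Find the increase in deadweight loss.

131.80

Competitive equilibrium: 100.5 − 6.2q = 1 + 8q → q* = 7.007, p* = 57.0563.
For a per-unit tax t: Δq = t/14.2, so DWL = ½·t·(t/14.2) = t²/28.4.
At t = 37: DWL = 48.2042. At t = 71.5: DWL = 180.0088.
Increase = 180.0088 − 48.2042 = 131.80.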